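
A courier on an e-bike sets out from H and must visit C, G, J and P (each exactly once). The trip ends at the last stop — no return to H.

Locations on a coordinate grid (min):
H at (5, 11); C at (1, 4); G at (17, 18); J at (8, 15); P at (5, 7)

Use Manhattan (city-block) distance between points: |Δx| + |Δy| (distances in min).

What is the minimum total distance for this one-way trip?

There are 4! = 24 possible orderings.
H - C - G - J - P: 11+30+12+11 = 64
H - C - G - P - J: 11+30+23+11 = 75
H - C - J - G - P: 11+18+12+23 = 64
H - C - J - P - G: 11+18+11+23 = 63
H - C - P - G - J: 11+7+23+12 = 53
H - C - P - J - G: 11+7+11+12 = 41
H - G - C - J - P: 19+30+18+11 = 78
H - G - C - P - J: 19+30+7+11 = 67
H - G - J - C - P: 19+12+18+7 = 56
H - G - J - P - C: 19+12+11+7 = 49
H - G - P - C - J: 19+23+7+18 = 67
H - G - P - J - C: 19+23+11+18 = 71
H - J - C - G - P: 7+18+30+23 = 78
H - J - C - P - G: 7+18+7+23 = 55
… (10 more)
The minimum is 41.
One shortest path: H → C → P → J → G.

Minimum one-way distance = 41 min.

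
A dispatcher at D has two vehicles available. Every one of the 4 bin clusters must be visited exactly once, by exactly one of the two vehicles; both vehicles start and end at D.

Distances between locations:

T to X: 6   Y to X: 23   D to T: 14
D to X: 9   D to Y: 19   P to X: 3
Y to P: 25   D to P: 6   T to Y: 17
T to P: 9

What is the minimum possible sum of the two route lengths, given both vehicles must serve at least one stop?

There are 2^3 − 1 = 7 ways to divide the 4 stops into two non-empty groups. For each, the best each vehicle can do is its own shortest tour through its group:
  {T} + {Y, P, X}: 28 + 51 = 79
  {Y} + {T, P, X}: 38 + 29 = 67
  {T, Y} + {P, X}: 50 + 18 = 68
  {P} + {T, Y, X}: 12 + 51 = 63
  {T, P} + {Y, X}: 29 + 51 = 80
  {Y, P} + {T, X}: 50 + 29 = 79
  … (7 splits in total)
Best: vehicle 1 D → P → D = 12; vehicle 2 D → Y → T → X → D = 51; combined 63.

Minimum combined distance: 63.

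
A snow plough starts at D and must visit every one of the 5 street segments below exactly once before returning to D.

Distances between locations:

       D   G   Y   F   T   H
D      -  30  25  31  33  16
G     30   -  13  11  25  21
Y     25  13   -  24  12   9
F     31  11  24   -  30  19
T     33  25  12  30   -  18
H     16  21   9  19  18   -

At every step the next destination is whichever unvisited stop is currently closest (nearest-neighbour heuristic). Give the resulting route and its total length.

From D: distances to unvisited — H=16, Y=25, G=30, F=31, T=33. Nearest is H (16).
From H: distances to unvisited — Y=9, T=18, F=19, G=21. Nearest is Y (9).
From Y: distances to unvisited — T=12, G=13, F=24. Nearest is T (12).
From T: distances to unvisited — G=25, F=30. Nearest is G (25).
From G: distances to unvisited — F=11. Nearest is F (11).
Return F→D: 31.
Total = 16 + 9 + 12 + 25 + 11 + 31 = 104.

104 along D → H → Y → T → G → F → D.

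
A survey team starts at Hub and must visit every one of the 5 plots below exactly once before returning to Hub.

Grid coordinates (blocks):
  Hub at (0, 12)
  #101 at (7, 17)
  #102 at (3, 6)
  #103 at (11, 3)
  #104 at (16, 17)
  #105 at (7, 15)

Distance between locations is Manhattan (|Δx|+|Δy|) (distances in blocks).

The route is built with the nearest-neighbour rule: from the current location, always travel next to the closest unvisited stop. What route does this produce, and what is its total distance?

From Hub: distances to unvisited — #102=9, #105=10, #101=12, #103=20, #104=21. Nearest is #102 (9).
From #102: distances to unvisited — #103=11, #105=13, #101=15, #104=24. Nearest is #103 (11).
From #103: distances to unvisited — #105=16, #101=18, #104=19. Nearest is #105 (16).
From #105: distances to unvisited — #101=2, #104=11. Nearest is #101 (2).
From #101: distances to unvisited — #104=9. Nearest is #104 (9).
Return #104→Hub: 21.
Total = 9 + 11 + 16 + 2 + 9 + 21 = 68.

Total distance 68 blocks via the nearest-neighbour route Hub → #102 → #103 → #105 → #101 → #104 → Hub.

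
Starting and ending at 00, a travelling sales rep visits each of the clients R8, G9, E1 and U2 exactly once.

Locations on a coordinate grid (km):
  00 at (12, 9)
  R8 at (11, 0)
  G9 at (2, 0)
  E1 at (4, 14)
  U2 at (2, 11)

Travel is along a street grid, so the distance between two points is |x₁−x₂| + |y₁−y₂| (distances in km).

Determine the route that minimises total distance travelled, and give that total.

48 km — the shortest possible round trip.

00→R8→G9→E1→U2→00: 10+9+16+5+12 = 52
00→R8→G9→U2→E1→00: 10+9+11+5+13 = 48
00→R8→E1→G9→U2→00: 10+21+16+11+12 = 70
00→R8→E1→U2→G9→00: 10+21+5+11+19 = 66
00→R8→U2→G9→E1→00: 10+20+11+16+13 = 70
00→R8→U2→E1→G9→00: 10+20+5+16+19 = 70
00→G9→R8→E1→U2→00: 19+9+21+5+12 = 66
00→G9→R8→U2→E1→00: 19+9+20+5+13 = 66
00→G9→E1→R8→U2→00: 19+16+21+20+12 = 88
00→G9→U2→R8→E1→00: 19+11+20+21+13 = 84
00→E1→R8→G9→U2→00: 13+21+9+11+12 = 66
00→E1→G9→R8→U2→00: 13+16+9+20+12 = 70
The minimum is 48.
One optimal route: 00 → R8 → G9 → U2 → E1 → 00 (or its reverse).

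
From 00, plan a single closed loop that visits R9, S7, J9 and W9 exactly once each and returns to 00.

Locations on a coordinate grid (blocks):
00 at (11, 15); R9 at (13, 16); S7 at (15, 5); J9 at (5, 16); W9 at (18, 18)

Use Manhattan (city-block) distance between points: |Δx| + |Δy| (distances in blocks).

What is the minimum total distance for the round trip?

Minimum total distance: 52 blocks.

00→R9→S7→J9→W9→00: 3+13+21+15+10 = 62
00→R9→S7→W9→J9→00: 3+13+16+15+7 = 54
00→R9→J9→S7→W9→00: 3+8+21+16+10 = 58
00→R9→J9→W9→S7→00: 3+8+15+16+14 = 56
00→R9→W9→S7→J9→00: 3+7+16+21+7 = 54
00→R9→W9→J9→S7→00: 3+7+15+21+14 = 60
00→S7→R9→J9→W9→00: 14+13+8+15+10 = 60
00→S7→R9→W9→J9→00: 14+13+7+15+7 = 56
00→S7→J9→R9→W9→00: 14+21+8+7+10 = 60
00→S7→W9→R9→J9→00: 14+16+7+8+7 = 52
00→J9→R9→S7→W9→00: 7+8+13+16+10 = 54
00→J9→S7→R9→W9→00: 7+21+13+7+10 = 58
The minimum is 52.
One optimal route: 00 → S7 → W9 → R9 → J9 → 00 (or its reverse).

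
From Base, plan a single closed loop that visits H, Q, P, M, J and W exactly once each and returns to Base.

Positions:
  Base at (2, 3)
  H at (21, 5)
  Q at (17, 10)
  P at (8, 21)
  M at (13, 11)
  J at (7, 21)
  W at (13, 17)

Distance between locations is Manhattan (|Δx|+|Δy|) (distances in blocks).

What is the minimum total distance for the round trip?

Base-H-Q-P-M-J-W-Base: 21+9+20+15+16+10+25 = 116
Base-H-Q-P-M-W-J-Base: 21+9+20+15+6+10+23 = 104
Base-H-Q-P-J-M-W-Base: 21+9+20+1+16+6+25 = 98
Base-H-Q-P-J-W-M-Base: 21+9+20+1+10+6+19 = 86
Base-H-Q-P-W-M-J-Base: 21+9+20+9+6+16+23 = 104
Base-H-Q-P-W-J-M-Base: 21+9+20+9+10+16+19 = 104
Base-H-Q-M-P-J-W-Base: 21+9+5+15+1+10+25 = 86
Base-H-Q-M-P-W-J-Base: 21+9+5+15+9+10+23 = 92
… (352 more)
Base-H-Q-M-W-P-J-Base: 21+9+5+6+9+1+23 = 74  ← best
The minimum is 74.
One optimal route: Base → H → Q → M → W → P → J → Base (or its reverse).

Minimum total distance: 74 blocks.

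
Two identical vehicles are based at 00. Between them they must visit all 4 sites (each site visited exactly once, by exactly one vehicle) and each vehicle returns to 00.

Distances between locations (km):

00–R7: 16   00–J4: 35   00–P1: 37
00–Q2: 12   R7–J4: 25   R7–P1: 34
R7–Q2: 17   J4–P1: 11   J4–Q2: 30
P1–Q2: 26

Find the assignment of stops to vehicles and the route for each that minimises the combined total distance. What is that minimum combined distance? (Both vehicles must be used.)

Minimum combined distance: 113 km.

Check every non-empty split of the stops between the two vehicles; for each half take its own optimal tour:
  {R7} + {J4, P1, Q2}: 32 + 84 = 116
  {J4} + {R7, P1, Q2}: 70 + 88 = 158
  {R7, J4} + {P1, Q2}: 76 + 75 = 151
  {P1} + {R7, J4, Q2}: 74 + 83 = 157
  {R7, P1} + {J4, Q2}: 87 + 77 = 164
  {J4, P1} + {R7, Q2}: 83 + 45 = 128
  … (7 splits in total)
  {R7, J4, P1} + {Q2}: 89 + 24 = 113  ← best
Best: vehicle 1 00 → R7 → J4 → P1 → 00 = 89; vehicle 2 00 → Q2 → 00 = 24; combined 113.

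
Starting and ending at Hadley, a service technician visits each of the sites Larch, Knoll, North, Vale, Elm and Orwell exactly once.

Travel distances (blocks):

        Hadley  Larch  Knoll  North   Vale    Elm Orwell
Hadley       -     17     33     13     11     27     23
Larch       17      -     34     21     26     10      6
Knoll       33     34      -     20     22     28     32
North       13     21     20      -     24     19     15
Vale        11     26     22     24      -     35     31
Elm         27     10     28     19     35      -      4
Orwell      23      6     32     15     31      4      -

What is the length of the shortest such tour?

With 6 stops there are 6!/2 = 360 distinct round trips (a route and its reverse cost the same).
Hadley→Larch→Knoll→North→Vale→Elm→Orwell→Hadley: 17+34+20+24+35+4+23 = 157
Hadley→Larch→Knoll→North→Vale→Orwell→Elm→Hadley: 17+34+20+24+31+4+27 = 157
Hadley→Larch→Knoll→North→Elm→Vale→Orwell→Hadley: 17+34+20+19+35+31+23 = 179
Hadley→Larch→Knoll→North→Elm→Orwell→Vale→Hadley: 17+34+20+19+4+31+11 = 136
Hadley→Larch→Knoll→North→Orwell→Vale→Elm→Hadley: 17+34+20+15+31+35+27 = 179
Hadley→Larch→Knoll→North→Orwell→Elm→Vale→Hadley: 17+34+20+15+4+35+11 = 136
Hadley→Larch→Knoll→Vale→North→Elm→Orwell→Hadley: 17+34+22+24+19+4+23 = 143
Hadley→Larch→Knoll→Vale→North→Orwell→Elm→Hadley: 17+34+22+24+15+4+27 = 143
… (352 more)
Hadley→Larch→Elm→Orwell→North→Knoll→Vale→Hadley: 17+10+4+15+20+22+11 = 99  ← best
The minimum is 99.
One optimal route: Hadley → Larch → Elm → Orwell → North → Knoll → Vale → Hadley (or its reverse).

Shortest round trip = 99 blocks.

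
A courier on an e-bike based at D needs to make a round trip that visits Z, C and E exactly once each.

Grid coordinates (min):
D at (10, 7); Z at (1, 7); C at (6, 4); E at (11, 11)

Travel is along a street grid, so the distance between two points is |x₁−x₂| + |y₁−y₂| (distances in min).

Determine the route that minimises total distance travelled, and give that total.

34 min — the shortest possible round trip.

There are 3 distinct closed tours to check (reversals are equivalent).
D→Z→C→E→D: 9+8+12+5 = 34
D→Z→E→C→D: 9+14+12+7 = 42
D→C→Z→E→D: 7+8+14+5 = 34
The minimum is 34.
One optimal route: D → Z → C → E → D (or its reverse).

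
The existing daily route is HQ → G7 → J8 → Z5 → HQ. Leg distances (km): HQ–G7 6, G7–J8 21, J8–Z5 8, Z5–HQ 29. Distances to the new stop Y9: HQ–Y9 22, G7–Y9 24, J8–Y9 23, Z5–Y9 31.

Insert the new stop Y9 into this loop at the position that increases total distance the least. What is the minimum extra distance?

Minimum extra distance: 24 km, inserting Y9 between Z5 and HQ.

Insertion cost between consecutive stops i–j is d(i,Y9) + d(Y9,j) − d(i,j):
  between HQ and G7: 22 + 24 − 6 = 40
  between G7 and J8: 24 + 23 − 21 = 26
  between J8 and Z5: 23 + 31 − 8 = 46
  between Z5 and HQ: 31 + 22 − 29 = 24
Cheapest insertion is between Z5 and HQ, adding 24.
New total = 64 + 24 = 88.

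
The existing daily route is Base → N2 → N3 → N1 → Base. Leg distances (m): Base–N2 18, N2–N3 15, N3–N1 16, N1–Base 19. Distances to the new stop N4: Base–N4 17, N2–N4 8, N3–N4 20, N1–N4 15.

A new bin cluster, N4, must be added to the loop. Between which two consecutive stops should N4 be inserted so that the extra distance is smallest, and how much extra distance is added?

Minimum extra distance: 7 m, inserting N4 between Base and N2.

Insertion cost between consecutive stops i–j is d(i,N4) + d(N4,j) − d(i,j):
  between Base and N2: 17 + 8 − 18 = 7
  between N2 and N3: 8 + 20 − 15 = 13
  between N3 and N1: 20 + 15 − 16 = 19
  between N1 and Base: 15 + 17 − 19 = 13
Cheapest insertion is between Base and N2, adding 7.
New total = 68 + 7 = 75.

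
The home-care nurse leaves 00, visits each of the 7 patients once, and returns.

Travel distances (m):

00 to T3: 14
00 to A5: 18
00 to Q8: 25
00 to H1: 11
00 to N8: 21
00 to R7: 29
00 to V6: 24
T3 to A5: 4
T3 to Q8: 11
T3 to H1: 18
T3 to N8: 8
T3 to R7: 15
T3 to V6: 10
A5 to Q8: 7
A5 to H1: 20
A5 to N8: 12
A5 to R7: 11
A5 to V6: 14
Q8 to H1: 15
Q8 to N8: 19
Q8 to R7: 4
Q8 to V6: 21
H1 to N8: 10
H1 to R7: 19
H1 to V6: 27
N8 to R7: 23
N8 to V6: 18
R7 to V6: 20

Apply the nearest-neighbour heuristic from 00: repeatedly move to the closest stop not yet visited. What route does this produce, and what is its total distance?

Total distance 88 m via the nearest-neighbour route 00 → H1 → N8 → T3 → A5 → Q8 → R7 → V6 → 00.

00 → [H1:11 / T3:14 / A5:18 / N8:21 / V6:24 / Q8:25 / R7:29] → H1 (11)
H1 → [N8:10 / Q8:15 / T3:18 / R7:19 / A5:20 / V6:27] → N8 (10)
N8 → [T3:8 / A5:12 / V6:18 / Q8:19 / R7:23] → T3 (8)
T3 → [A5:4 / V6:10 / Q8:11 / R7:15] → A5 (4)
A5 → [Q8:7 / R7:11 / V6:14] → Q8 (7)
Q8 → [R7:4 / V6:21] → R7 (4)
R7 → [V6:20] → V6 (20)
Return V6→00: 24.
Total = 11 + 10 + 8 + 4 + 7 + 4 + 20 + 24 = 88.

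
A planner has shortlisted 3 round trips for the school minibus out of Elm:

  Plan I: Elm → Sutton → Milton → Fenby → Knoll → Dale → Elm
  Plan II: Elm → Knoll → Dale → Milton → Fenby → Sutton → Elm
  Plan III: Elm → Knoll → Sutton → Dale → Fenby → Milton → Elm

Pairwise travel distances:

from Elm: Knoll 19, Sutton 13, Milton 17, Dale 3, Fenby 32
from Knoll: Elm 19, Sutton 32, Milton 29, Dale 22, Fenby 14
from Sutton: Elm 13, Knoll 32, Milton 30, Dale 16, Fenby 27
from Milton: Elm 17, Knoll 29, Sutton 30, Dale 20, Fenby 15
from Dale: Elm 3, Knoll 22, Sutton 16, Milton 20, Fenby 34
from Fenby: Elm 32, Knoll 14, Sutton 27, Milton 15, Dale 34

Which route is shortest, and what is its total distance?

Plan I: 13 + 30 + 15 + 14 + 22 + 3 = 97
Plan II: 19 + 22 + 20 + 15 + 27 + 13 = 116
Plan III: 19 + 32 + 16 + 34 + 15 + 17 = 133

97 — Plan I is the shortest.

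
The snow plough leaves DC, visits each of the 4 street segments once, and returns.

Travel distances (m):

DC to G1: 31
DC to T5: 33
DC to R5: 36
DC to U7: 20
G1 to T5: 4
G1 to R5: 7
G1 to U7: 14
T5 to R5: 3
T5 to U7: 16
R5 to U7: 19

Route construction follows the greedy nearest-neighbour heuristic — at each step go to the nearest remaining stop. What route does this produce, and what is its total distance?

77 m along DC → U7 → G1 → T5 → R5 → DC.

DC → [U7:20 / G1:31 / T5:33 / R5:36] → U7 (20)
U7 → [G1:14 / T5:16 / R5:19] → G1 (14)
G1 → [T5:4 / R5:7] → T5 (4)
T5 → [R5:3] → R5 (3)
Return R5→DC: 36.
Total = 20 + 14 + 4 + 3 + 36 = 77.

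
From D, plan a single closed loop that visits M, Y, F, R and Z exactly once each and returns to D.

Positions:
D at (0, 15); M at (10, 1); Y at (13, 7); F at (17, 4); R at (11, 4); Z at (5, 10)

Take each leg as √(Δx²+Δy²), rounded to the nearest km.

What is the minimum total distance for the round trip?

There are 60 distinct closed tours to check (reversals are equivalent).
D → M → Y → F → R → Z → D: 17+7+5+6+8+7 = 50
D → M → Y → F → Z → R → D: 17+7+5+13+8+16 = 66
D → M → Y → R → F → Z → D: 17+7+4+6+13+7 = 54
D → M → Y → R → Z → F → D: 17+7+4+8+13+20 = 69
D → M → Y → Z → F → R → D: 17+7+9+13+6+16 = 68
D → M → Y → Z → R → F → D: 17+7+9+8+6+20 = 67
D → M → F → Y → R → Z → D: 17+8+5+4+8+7 = 49
D → M → F → Y → Z → R → D: 17+8+5+9+8+16 = 63
D → M → F → R → Y → Z → D: 17+8+6+4+9+7 = 51
D → M → F → R → Z → Y → D: 17+8+6+8+9+15 = 63
D → M → F → Z → Y → R → D: 17+8+13+9+4+16 = 67
D → M → F → Z → R → Y → D: 17+8+13+8+4+15 = 65
D → M → R → Y → F → Z → D: 17+3+4+5+13+7 = 49
D → M → R → Y → Z → F → D: 17+3+4+9+13+20 = 66
… (46 more)
D → Y → F → M → R → Z → D: 15+5+8+3+8+7 = 46  ← best
The minimum is 46.
One optimal route: D → Y → F → M → R → Z → D (or its reverse).

Minimum total distance: 46 km.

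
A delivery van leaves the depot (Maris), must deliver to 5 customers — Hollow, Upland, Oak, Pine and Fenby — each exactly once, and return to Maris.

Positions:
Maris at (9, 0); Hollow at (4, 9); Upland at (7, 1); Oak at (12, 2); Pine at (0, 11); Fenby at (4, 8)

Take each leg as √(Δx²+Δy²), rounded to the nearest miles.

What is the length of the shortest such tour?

Shortest round trip = 33 miles.

With 5 stops there are 5!/2 = 60 distinct round trips (a route and its reverse cost the same).
Maris-Hollow-Upland-Oak-Pine-Fenby-Maris: 10+9+5+15+5+9 = 53
Maris-Hollow-Upland-Oak-Fenby-Pine-Maris: 10+9+5+10+5+14 = 53
Maris-Hollow-Upland-Pine-Oak-Fenby-Maris: 10+9+12+15+10+9 = 65
Maris-Hollow-Upland-Pine-Fenby-Oak-Maris: 10+9+12+5+10+4 = 50
Maris-Hollow-Upland-Fenby-Oak-Pine-Maris: 10+9+8+10+15+14 = 66
Maris-Hollow-Upland-Fenby-Pine-Oak-Maris: 10+9+8+5+15+4 = 51
Maris-Hollow-Oak-Upland-Pine-Fenby-Maris: 10+11+5+12+5+9 = 52
Maris-Hollow-Oak-Upland-Fenby-Pine-Maris: 10+11+5+8+5+14 = 53
Maris-Hollow-Oak-Pine-Upland-Fenby-Maris: 10+11+15+12+8+9 = 65
Maris-Hollow-Oak-Pine-Fenby-Upland-Maris: 10+11+15+5+8+2 = 51
Maris-Hollow-Oak-Fenby-Upland-Pine-Maris: 10+11+10+8+12+14 = 65
Maris-Hollow-Oak-Fenby-Pine-Upland-Maris: 10+11+10+5+12+2 = 50
Maris-Hollow-Pine-Upland-Oak-Fenby-Maris: 10+4+12+5+10+9 = 50
Maris-Hollow-Pine-Upland-Fenby-Oak-Maris: 10+4+12+8+10+4 = 48
… (46 more)
Maris-Upland-Pine-Hollow-Fenby-Oak-Maris: 2+12+4+1+10+4 = 33  ← best
The minimum is 33.
One optimal route: Maris → Upland → Pine → Hollow → Fenby → Oak → Maris (or its reverse).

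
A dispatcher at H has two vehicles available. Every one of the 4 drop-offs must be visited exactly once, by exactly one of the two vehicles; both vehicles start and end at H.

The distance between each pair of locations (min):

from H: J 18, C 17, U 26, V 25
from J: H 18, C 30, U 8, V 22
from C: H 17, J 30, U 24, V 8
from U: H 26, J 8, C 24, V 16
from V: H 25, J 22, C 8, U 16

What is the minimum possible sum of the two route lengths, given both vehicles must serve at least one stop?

Minimum combined distance: 101 min.

Check every non-empty split of the stops between the two vehicles; for each half take its own optimal tour:
  {J} + {C, U, V}: 36 + 67 = 103
  {C} + {J, U, V}: 34 + 67 = 101
  {J, C} + {U, V}: 65 + 67 = 132
  {U} + {J, C, V}: 52 + 65 = 117
  {J, U} + {C, V}: 52 + 50 = 102
  {C, U} + {J, V}: 67 + 65 = 132
  … (7 splits in total)
Best: vehicle 1 H → C → H = 34; vehicle 2 H → J → U → V → H = 67; combined 101.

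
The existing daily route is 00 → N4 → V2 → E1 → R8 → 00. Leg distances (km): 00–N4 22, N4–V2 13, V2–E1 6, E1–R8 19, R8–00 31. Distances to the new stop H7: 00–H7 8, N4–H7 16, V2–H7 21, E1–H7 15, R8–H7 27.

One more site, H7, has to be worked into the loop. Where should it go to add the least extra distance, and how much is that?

Insertion cost between consecutive stops i–j is d(i,H7) + d(H7,j) − d(i,j):
  between 00 and N4: 8 + 16 − 22 = 2
  between N4 and V2: 16 + 21 − 13 = 24
  between V2 and E1: 21 + 15 − 6 = 30
  between E1 and R8: 15 + 27 − 19 = 23
  between R8 and 00: 27 + 8 − 31 = 4
Cheapest insertion is between 00 and N4, adding 2.
New total = 91 + 2 = 93.

+2 km — insert H7 between 00 and N4.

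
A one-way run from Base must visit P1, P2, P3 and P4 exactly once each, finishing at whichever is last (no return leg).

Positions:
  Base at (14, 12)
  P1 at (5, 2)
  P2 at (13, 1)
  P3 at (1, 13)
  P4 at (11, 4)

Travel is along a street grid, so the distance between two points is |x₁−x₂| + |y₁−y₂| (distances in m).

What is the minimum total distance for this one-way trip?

There are 4! = 24 possible orderings.
Base - P1 - P2 - P3 - P4: 19+9+24+19 = 71
Base - P1 - P2 - P4 - P3: 19+9+5+19 = 52
Base - P1 - P3 - P2 - P4: 19+15+24+5 = 63
Base - P1 - P3 - P4 - P2: 19+15+19+5 = 58
Base - P1 - P4 - P2 - P3: 19+8+5+24 = 56
Base - P1 - P4 - P3 - P2: 19+8+19+24 = 70
Base - P2 - P1 - P3 - P4: 12+9+15+19 = 55
Base - P2 - P1 - P4 - P3: 12+9+8+19 = 48
Base - P2 - P3 - P1 - P4: 12+24+15+8 = 59
Base - P2 - P3 - P4 - P1: 12+24+19+8 = 63
Base - P2 - P4 - P1 - P3: 12+5+8+15 = 40
Base - P2 - P4 - P3 - P1: 12+5+19+15 = 51
Base - P3 - P1 - P2 - P4: 14+15+9+5 = 43
Base - P3 - P1 - P4 - P2: 14+15+8+5 = 42
… (10 more)
The minimum is 40.
One shortest path: Base → P2 → P4 → P1 → P3.

40 m — the minimum one-way total.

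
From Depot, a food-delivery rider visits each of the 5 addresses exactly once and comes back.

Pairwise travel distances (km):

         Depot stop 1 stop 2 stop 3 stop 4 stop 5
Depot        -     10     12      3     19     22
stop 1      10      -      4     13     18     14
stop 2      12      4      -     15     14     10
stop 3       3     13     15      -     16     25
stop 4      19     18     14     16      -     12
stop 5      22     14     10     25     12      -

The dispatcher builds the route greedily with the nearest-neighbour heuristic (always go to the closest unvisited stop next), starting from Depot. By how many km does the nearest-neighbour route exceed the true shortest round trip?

Depot: stop 3=3, stop 1=10, stop 2=12, stop 4=19, stop 5=22 ⇒ stop 3
stop 3: stop 1=13, stop 2=15, stop 4=16, stop 5=25 ⇒ stop 1
stop 1: stop 2=4, stop 5=14, stop 4=18 ⇒ stop 2
stop 2: stop 5=10, stop 4=14 ⇒ stop 5
stop 5: stop 4=12 ⇒ stop 4
NN route Depot → stop 3 → stop 1 → stop 2 → stop 5 → stop 4 → Depot costs 61.
Optimal: Depot → stop 1 → stop 2 → stop 5 → stop 4 → stop 3 → Depot costs 55 (by enumerating all 60 distinct tours).
Excess = 61 − 55 = 6.

6 km longer than the optimal tour.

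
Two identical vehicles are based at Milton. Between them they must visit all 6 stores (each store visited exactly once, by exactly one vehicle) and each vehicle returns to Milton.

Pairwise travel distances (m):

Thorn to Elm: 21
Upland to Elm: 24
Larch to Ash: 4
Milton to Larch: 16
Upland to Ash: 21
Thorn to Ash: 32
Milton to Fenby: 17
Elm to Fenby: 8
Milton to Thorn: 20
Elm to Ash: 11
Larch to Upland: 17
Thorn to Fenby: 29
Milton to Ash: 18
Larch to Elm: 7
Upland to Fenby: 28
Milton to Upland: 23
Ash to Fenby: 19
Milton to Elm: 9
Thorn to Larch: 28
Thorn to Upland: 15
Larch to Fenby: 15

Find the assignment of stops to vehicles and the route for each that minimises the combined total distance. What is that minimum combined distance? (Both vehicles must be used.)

There are 2^5 − 1 = 31 ways to divide the 6 stops into two non-empty groups. For each, the best each vehicle can do is its own shortest tour through its group:
  {Thorn} + {Larch, Upland, Elm, Ash, Fenby}: 40 + 80 = 120
  {Larch} + {Thorn, Upland, Elm, Ash, Fenby}: 32 + 92 = 124
  {Thorn, Larch} + {Upland, Elm, Ash, Fenby}: 64 + 80 = 144
  {Upland} + {Thorn, Larch, Elm, Ash, Fenby}: 46 + 86 = 132
  {Thorn, Upland} + {Larch, Elm, Ash, Fenby}: 58 + 54 = 112
  {Larch, Upland} + {Thorn, Elm, Ash, Fenby}: 56 + 86 = 142
  … (31 splits in total)
  {Thorn, Larch, Upland, Ash} + {Elm, Fenby}: 74 + 34 = 108  ← best
Best: vehicle 1 Milton → Thorn → Upland → Larch → Ash → Milton = 74; vehicle 2 Milton → Elm → Fenby → Milton = 34; combined 108.

Minimum combined distance: 108 m.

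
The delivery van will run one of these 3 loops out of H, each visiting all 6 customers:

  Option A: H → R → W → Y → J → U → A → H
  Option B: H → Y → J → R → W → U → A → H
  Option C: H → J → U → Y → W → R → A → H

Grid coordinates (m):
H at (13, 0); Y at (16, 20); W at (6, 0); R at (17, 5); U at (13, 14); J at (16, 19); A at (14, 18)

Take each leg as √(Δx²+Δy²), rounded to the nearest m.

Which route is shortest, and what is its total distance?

69 m — Option A is the shortest.

Option A: 6 + 12 + 22 + 1 + 6 + 4 + 18 = 69
Option B: 20 + 1 + 14 + 12 + 16 + 4 + 18 = 85
Option C: 19 + 6 + 7 + 22 + 12 + 13 + 18 = 97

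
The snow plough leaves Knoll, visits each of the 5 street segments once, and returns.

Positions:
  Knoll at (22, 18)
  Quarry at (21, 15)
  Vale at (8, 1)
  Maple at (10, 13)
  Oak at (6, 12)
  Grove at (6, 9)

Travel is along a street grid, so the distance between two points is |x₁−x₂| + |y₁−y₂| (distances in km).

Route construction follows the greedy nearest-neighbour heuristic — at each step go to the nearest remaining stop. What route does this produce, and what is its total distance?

Knoll → [Quarry:4 / Maple:17 / Oak:22 / Grove:25 / Vale:31] → Quarry (4)
Quarry → [Maple:13 / Oak:18 / Grove:21 / Vale:27] → Maple (13)
Maple → [Oak:5 / Grove:8 / Vale:14] → Oak (5)
Oak → [Grove:3 / Vale:13] → Grove (3)
Grove → [Vale:10] → Vale (10)
Return Vale→Knoll: 31.
Total = 4 + 13 + 5 + 3 + 10 + 31 = 66.

66 km along Knoll → Quarry → Maple → Oak → Grove → Vale → Knoll.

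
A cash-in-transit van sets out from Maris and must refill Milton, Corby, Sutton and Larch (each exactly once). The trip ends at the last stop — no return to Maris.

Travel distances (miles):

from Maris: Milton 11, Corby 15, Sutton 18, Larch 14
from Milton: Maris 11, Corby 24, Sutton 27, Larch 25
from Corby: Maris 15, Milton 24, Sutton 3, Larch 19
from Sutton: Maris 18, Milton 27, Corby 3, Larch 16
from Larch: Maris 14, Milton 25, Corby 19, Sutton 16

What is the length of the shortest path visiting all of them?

There are 4! = 24 possible orderings.
Maris - Milton - Corby - Sutton - Larch: 11+24+3+16 = 54
Maris - Milton - Corby - Larch - Sutton: 11+24+19+16 = 70
Maris - Milton - Sutton - Corby - Larch: 11+27+3+19 = 60
Maris - Milton - Sutton - Larch - Corby: 11+27+16+19 = 73
Maris - Milton - Larch - Corby - Sutton: 11+25+19+3 = 58
Maris - Milton - Larch - Sutton - Corby: 11+25+16+3 = 55
Maris - Corby - Milton - Sutton - Larch: 15+24+27+16 = 82
Maris - Corby - Milton - Larch - Sutton: 15+24+25+16 = 80
Maris - Corby - Sutton - Milton - Larch: 15+3+27+25 = 70
Maris - Corby - Sutton - Larch - Milton: 15+3+16+25 = 59
Maris - Corby - Larch - Milton - Sutton: 15+19+25+27 = 86
Maris - Corby - Larch - Sutton - Milton: 15+19+16+27 = 77
Maris - Sutton - Milton - Corby - Larch: 18+27+24+19 = 88
Maris - Sutton - Milton - Larch - Corby: 18+27+25+19 = 89
… (10 more)
The minimum is 54.
One shortest path: Maris → Milton → Corby → Sutton → Larch.

54 miles — the minimum one-way total.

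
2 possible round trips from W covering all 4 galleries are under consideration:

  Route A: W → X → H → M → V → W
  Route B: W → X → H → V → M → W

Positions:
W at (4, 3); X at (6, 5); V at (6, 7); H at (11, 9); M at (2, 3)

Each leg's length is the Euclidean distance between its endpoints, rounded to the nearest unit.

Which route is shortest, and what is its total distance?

Shortest is Route B, total 22.

Route A: 3 + 6 + 11 + 6 + 4 = 30
Route B: 3 + 6 + 5 + 6 + 2 = 22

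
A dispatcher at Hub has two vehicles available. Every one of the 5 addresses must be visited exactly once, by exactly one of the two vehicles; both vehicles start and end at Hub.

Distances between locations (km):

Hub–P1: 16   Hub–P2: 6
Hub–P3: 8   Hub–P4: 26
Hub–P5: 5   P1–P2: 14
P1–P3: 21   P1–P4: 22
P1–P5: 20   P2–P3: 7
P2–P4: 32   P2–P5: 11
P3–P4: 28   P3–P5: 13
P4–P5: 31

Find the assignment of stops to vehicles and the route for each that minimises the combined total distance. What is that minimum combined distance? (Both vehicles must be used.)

Minimum combined distance: 87 km.

There are 2^4 − 1 = 15 ways to divide the 5 stops into two non-empty groups. For each, the best each vehicle can do is its own shortest tour through its group:
  {P1} + {P2, P3, P4, P5}: 32 + 77 = 109
  {P2} + {P1, P3, P4, P5}: 12 + 83 = 95
  {P1, P2} + {P3, P4, P5}: 36 + 72 = 108
  {P3} + {P1, P2, P4, P5}: 16 + 78 = 94
  {P1, P3} + {P2, P4, P5}: 45 + 74 = 119
  {P2, P3} + {P1, P4, P5}: 21 + 73 = 94
  … (15 splits in total)
  {P1, P2, P3, P4} + {P5}: 77 + 10 = 87  ← best
Best: vehicle 1 Hub → P3 → P2 → P1 → P4 → Hub = 77; vehicle 2 Hub → P5 → Hub = 10; combined 87.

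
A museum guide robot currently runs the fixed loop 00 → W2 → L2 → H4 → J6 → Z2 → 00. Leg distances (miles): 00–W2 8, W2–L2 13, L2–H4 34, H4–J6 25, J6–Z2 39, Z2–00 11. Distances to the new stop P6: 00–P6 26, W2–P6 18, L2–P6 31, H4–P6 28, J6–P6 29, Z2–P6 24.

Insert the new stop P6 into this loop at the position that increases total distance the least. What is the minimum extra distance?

+14 miles — insert P6 between J6 and Z2.

Insertion cost between consecutive stops i–j is d(i,P6) + d(P6,j) − d(i,j):
  between 00 and W2: 26 + 18 − 8 = 36
  between W2 and L2: 18 + 31 − 13 = 36
  between L2 and H4: 31 + 28 − 34 = 25
  between H4 and J6: 28 + 29 − 25 = 32
  between J6 and Z2: 29 + 24 − 39 = 14
  between Z2 and 00: 24 + 26 − 11 = 39
Cheapest insertion is between J6 and Z2, adding 14.
New total = 130 + 14 = 144.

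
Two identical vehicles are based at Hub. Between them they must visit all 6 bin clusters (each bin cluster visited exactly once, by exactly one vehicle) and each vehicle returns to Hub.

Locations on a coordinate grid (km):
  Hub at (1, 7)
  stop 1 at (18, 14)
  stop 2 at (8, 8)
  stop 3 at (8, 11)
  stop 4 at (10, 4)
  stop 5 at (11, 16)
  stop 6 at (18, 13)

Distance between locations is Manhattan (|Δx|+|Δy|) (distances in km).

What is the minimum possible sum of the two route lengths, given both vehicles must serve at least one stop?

Minimum combined distance: 74 km.

Try each way of splitting the stops between the two vehicles (each non-empty) and, for each split, find the best tour for each vehicle:
  {stop 1} + {stop 2, stop 3, stop 4, stop 5, stop 6}: 48 + 58 = 106
  {stop 2} + {stop 1, stop 3, stop 4, stop 5, stop 6}: 16 + 58 = 74
  {stop 1, stop 2} + {stop 3, stop 4, stop 5, stop 6}: 48 + 58 = 106
  {stop 3} + {stop 1, stop 2, stop 4, stop 5, stop 6}: 22 + 58 = 80
  {stop 1, stop 3} + {stop 2, stop 4, stop 5, stop 6}: 48 + 58 = 106
  {stop 2, stop 3} + {stop 1, stop 4, stop 5, stop 6}: 22 + 58 = 80
  … (31 splits in total)
Best: vehicle 1 Hub → stop 2 → Hub = 16; vehicle 2 Hub → stop 3 → stop 5 → stop 1 → stop 6 → stop 4 → Hub = 58; combined 74.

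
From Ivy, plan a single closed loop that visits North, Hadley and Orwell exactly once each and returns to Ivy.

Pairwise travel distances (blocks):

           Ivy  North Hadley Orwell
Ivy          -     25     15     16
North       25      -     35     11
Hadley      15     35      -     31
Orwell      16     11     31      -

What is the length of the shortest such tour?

Shortest round trip = 77 blocks.

There are 3 distinct closed tours to check (reversals are equivalent).
Ivy → North → Hadley → Orwell → Ivy: 25+35+31+16 = 107
Ivy → North → Orwell → Hadley → Ivy: 25+11+31+15 = 82
Ivy → Hadley → North → Orwell → Ivy: 15+35+11+16 = 77
The minimum is 77.
One optimal route: Ivy → Hadley → North → Orwell → Ivy (or its reverse).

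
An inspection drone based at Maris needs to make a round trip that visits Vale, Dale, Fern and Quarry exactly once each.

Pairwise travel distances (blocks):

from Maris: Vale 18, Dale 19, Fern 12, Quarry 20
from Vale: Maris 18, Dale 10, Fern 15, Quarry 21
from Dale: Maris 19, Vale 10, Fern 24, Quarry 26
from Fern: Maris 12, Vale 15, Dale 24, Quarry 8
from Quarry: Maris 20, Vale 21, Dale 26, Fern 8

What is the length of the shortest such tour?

Minimum total distance: 70 blocks.

There are 12 distinct closed tours to check (reversals are equivalent).
Maris - Vale - Dale - Fern - Quarry - Maris: 18+10+24+8+20 = 80
Maris - Vale - Dale - Quarry - Fern - Maris: 18+10+26+8+12 = 74
Maris - Vale - Fern - Dale - Quarry - Maris: 18+15+24+26+20 = 103
Maris - Vale - Fern - Quarry - Dale - Maris: 18+15+8+26+19 = 86
Maris - Vale - Quarry - Dale - Fern - Maris: 18+21+26+24+12 = 101
Maris - Vale - Quarry - Fern - Dale - Maris: 18+21+8+24+19 = 90
Maris - Dale - Vale - Fern - Quarry - Maris: 19+10+15+8+20 = 72
Maris - Dale - Vale - Quarry - Fern - Maris: 19+10+21+8+12 = 70
Maris - Dale - Fern - Vale - Quarry - Maris: 19+24+15+21+20 = 99
Maris - Dale - Quarry - Vale - Fern - Maris: 19+26+21+15+12 = 93
Maris - Fern - Vale - Dale - Quarry - Maris: 12+15+10+26+20 = 83
Maris - Fern - Dale - Vale - Quarry - Maris: 12+24+10+21+20 = 87
The minimum is 70.
One optimal route: Maris → Dale → Vale → Quarry → Fern → Maris (or its reverse).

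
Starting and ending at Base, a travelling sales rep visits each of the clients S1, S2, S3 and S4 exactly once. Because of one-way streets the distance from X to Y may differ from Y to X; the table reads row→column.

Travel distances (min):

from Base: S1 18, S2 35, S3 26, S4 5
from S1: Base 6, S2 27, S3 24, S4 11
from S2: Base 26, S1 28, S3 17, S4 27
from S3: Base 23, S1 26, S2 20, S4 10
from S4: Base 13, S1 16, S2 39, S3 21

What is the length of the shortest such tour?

Base - S1 - S2 - S3 - S4 - Base: 18+27+17+10+13 = 85
Base - S1 - S2 - S4 - S3 - Base: 18+27+27+21+23 = 116
Base - S1 - S3 - S2 - S4 - Base: 18+24+20+27+13 = 102
Base - S1 - S3 - S4 - S2 - Base: 18+24+10+39+26 = 117
Base - S1 - S4 - S2 - S3 - Base: 18+11+39+17+23 = 108
Base - S1 - S4 - S3 - S2 - Base: 18+11+21+20+26 = 96
Base - S2 - S1 - S3 - S4 - Base: 35+28+24+10+13 = 110
Base - S2 - S1 - S4 - S3 - Base: 35+28+11+21+23 = 118
Base - S2 - S3 - S1 - S4 - Base: 35+17+26+11+13 = 102
Base - S2 - S3 - S4 - S1 - Base: 35+17+10+16+6 = 84
Base - S2 - S4 - S1 - S3 - Base: 35+27+16+24+23 = 125
Base - S2 - S4 - S3 - S1 - Base: 35+27+21+26+6 = 115
Base - S3 - S1 - S2 - S4 - Base: 26+26+27+27+13 = 119
Base - S3 - S1 - S4 - S2 - Base: 26+26+11+39+26 = 128
… (10 more)
Base - S4 - S3 - S2 - S1 - Base: 5+21+20+28+6 = 80  ← best
The minimum is 80.
One optimal route: Base → S4 → S3 → S2 → S1 → Base.

Shortest round trip = 80 min.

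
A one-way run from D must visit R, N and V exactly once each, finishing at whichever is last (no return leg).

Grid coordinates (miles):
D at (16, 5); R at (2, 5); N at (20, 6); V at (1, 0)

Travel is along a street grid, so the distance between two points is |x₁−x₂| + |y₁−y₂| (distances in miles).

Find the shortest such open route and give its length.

There are 3! = 6 possible orderings.
D - R - N - V: 14+19+25 = 58
D - R - V - N: 14+6+25 = 45
D - N - R - V: 5+19+6 = 30
D - N - V - R: 5+25+6 = 36
D - V - R - N: 20+6+19 = 45
D - V - N - R: 20+25+19 = 64
The minimum is 30.
One shortest path: D → N → R → V.

30 miles — the minimum one-way total.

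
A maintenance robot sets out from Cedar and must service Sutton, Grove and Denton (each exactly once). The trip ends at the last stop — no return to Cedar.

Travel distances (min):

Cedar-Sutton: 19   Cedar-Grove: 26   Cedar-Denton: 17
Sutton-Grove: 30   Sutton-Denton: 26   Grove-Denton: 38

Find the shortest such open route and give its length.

Shortest open route: 73 min.

There are 3! = 6 possible orderings.
Cedar - Sutton - Grove - Denton: 19+30+38 = 87
Cedar - Sutton - Denton - Grove: 19+26+38 = 83
Cedar - Grove - Sutton - Denton: 26+30+26 = 82
Cedar - Grove - Denton - Sutton: 26+38+26 = 90
Cedar - Denton - Sutton - Grove: 17+26+30 = 73
Cedar - Denton - Grove - Sutton: 17+38+30 = 85
The minimum is 73.
One shortest path: Cedar → Denton → Sutton → Grove.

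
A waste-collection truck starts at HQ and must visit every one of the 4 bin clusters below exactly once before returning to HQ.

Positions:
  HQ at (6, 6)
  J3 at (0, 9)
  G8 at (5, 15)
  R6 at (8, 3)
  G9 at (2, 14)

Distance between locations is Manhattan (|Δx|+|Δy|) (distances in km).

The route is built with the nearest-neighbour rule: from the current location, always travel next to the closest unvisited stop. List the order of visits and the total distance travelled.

40 km along HQ → R6 → J3 → G9 → G8 → HQ.

From HQ: distances to unvisited — R6=5, J3=9, G8=10, G9=12. Nearest is R6 (5).
From R6: distances to unvisited — J3=14, G8=15, G9=17. Nearest is J3 (14).
From J3: distances to unvisited — G9=7, G8=11. Nearest is G9 (7).
From G9: distances to unvisited — G8=4. Nearest is G8 (4).
Return G8→HQ: 10.
Total = 5 + 14 + 7 + 4 + 10 = 40.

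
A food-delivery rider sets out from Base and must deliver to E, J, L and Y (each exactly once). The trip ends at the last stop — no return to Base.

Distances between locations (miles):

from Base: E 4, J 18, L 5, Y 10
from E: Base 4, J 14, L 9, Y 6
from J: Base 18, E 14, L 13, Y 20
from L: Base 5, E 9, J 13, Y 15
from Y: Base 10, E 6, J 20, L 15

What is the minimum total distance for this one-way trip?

38 miles — the minimum one-way total.

There are 4! = 24 possible orderings.
Base → E → J → L → Y: 4+14+13+15 = 46
Base → E → J → Y → L: 4+14+20+15 = 53
Base → E → L → J → Y: 4+9+13+20 = 46
Base → E → L → Y → J: 4+9+15+20 = 48
Base → E → Y → J → L: 4+6+20+13 = 43
Base → E → Y → L → J: 4+6+15+13 = 38
Base → J → E → L → Y: 18+14+9+15 = 56
Base → J → E → Y → L: 18+14+6+15 = 53
Base → J → L → E → Y: 18+13+9+6 = 46
Base → J → L → Y → E: 18+13+15+6 = 52
Base → J → Y → E → L: 18+20+6+9 = 53
Base → J → Y → L → E: 18+20+15+9 = 62
Base → L → E → J → Y: 5+9+14+20 = 48
Base → L → E → Y → J: 5+9+6+20 = 40
… (10 more)
The minimum is 38.
One shortest path: Base → E → Y → L → J.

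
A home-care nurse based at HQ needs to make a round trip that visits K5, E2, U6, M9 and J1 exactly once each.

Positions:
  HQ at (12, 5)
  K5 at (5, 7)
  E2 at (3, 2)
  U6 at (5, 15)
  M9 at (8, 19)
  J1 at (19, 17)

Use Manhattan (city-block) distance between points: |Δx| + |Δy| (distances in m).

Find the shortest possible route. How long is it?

66 m — the shortest possible round trip.

There are 60 distinct closed tours to check (reversals are equivalent).
HQ - K5 - E2 - U6 - M9 - J1 - HQ: 9+7+15+7+13+19 = 70
HQ - K5 - E2 - U6 - J1 - M9 - HQ: 9+7+15+16+13+18 = 78
HQ - K5 - E2 - M9 - U6 - J1 - HQ: 9+7+22+7+16+19 = 80
HQ - K5 - E2 - M9 - J1 - U6 - HQ: 9+7+22+13+16+17 = 84
HQ - K5 - E2 - J1 - U6 - M9 - HQ: 9+7+31+16+7+18 = 88
HQ - K5 - E2 - J1 - M9 - U6 - HQ: 9+7+31+13+7+17 = 84
HQ - K5 - U6 - E2 - M9 - J1 - HQ: 9+8+15+22+13+19 = 86
HQ - K5 - U6 - E2 - J1 - M9 - HQ: 9+8+15+31+13+18 = 94
HQ - K5 - U6 - M9 - E2 - J1 - HQ: 9+8+7+22+31+19 = 96
HQ - K5 - U6 - M9 - J1 - E2 - HQ: 9+8+7+13+31+12 = 80
HQ - K5 - U6 - J1 - E2 - M9 - HQ: 9+8+16+31+22+18 = 104
HQ - K5 - U6 - J1 - M9 - E2 - HQ: 9+8+16+13+22+12 = 80
HQ - K5 - M9 - E2 - U6 - J1 - HQ: 9+15+22+15+16+19 = 96
HQ - K5 - M9 - E2 - J1 - U6 - HQ: 9+15+22+31+16+17 = 110
… (46 more)
HQ - E2 - K5 - U6 - M9 - J1 - HQ: 12+7+8+7+13+19 = 66  ← best
The minimum is 66.
One optimal route: HQ → E2 → K5 → U6 → M9 → J1 → HQ (or its reverse).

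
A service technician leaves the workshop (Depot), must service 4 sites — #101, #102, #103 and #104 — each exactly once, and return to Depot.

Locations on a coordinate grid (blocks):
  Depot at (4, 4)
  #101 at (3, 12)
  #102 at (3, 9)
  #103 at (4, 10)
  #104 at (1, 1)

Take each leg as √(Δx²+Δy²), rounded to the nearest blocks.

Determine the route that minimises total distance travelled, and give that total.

There are 12 distinct closed tours to check (reversals are equivalent).
Depot - #101 - #102 - #103 - #104 - Depot: 8+3+1+9+4 = 25
Depot - #101 - #102 - #104 - #103 - Depot: 8+3+8+9+6 = 34
Depot - #101 - #103 - #102 - #104 - Depot: 8+2+1+8+4 = 23
Depot - #101 - #103 - #104 - #102 - Depot: 8+2+9+8+5 = 32
Depot - #101 - #104 - #102 - #103 - Depot: 8+11+8+1+6 = 34
Depot - #101 - #104 - #103 - #102 - Depot: 8+11+9+1+5 = 34
Depot - #102 - #101 - #103 - #104 - Depot: 5+3+2+9+4 = 23
Depot - #102 - #101 - #104 - #103 - Depot: 5+3+11+9+6 = 34
Depot - #102 - #103 - #101 - #104 - Depot: 5+1+2+11+4 = 23
Depot - #102 - #104 - #101 - #103 - Depot: 5+8+11+2+6 = 32
Depot - #103 - #101 - #102 - #104 - Depot: 6+2+3+8+4 = 23
Depot - #103 - #102 - #101 - #104 - Depot: 6+1+3+11+4 = 25
The minimum is 23.
One optimal route: Depot → #101 → #103 → #102 → #104 → Depot (or its reverse).

Minimum total distance: 23 blocks.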